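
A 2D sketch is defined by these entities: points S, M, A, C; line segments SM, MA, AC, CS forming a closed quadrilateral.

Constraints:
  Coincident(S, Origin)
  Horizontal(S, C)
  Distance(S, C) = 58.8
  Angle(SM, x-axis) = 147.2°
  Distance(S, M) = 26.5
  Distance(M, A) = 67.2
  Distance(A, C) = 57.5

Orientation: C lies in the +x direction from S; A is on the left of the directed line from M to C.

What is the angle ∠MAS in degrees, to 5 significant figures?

23.225°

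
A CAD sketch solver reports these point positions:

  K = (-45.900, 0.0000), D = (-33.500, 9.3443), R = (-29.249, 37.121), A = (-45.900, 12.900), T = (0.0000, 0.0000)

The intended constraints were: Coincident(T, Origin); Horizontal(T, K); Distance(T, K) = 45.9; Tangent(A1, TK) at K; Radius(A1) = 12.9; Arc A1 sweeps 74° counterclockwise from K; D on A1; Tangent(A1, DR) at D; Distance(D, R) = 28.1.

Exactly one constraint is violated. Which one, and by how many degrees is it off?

Tangent(A1, DR) at D — off by 7.30°.

T = (0.00, 0.00) ✓; T.y = 0.00, K.y = 0.00 ✓; |TK| = 45.90 ✓; ∠(AK, KT) = 90.00° ✓; |AK| = 12.90 ✓; bearing(A→D) − bearing(A→K) = 74.00° ✓; |AD| = 12.90 ✓; ∠(AD, DR) = 82.70° ✗; |DR| = 28.10 ✓.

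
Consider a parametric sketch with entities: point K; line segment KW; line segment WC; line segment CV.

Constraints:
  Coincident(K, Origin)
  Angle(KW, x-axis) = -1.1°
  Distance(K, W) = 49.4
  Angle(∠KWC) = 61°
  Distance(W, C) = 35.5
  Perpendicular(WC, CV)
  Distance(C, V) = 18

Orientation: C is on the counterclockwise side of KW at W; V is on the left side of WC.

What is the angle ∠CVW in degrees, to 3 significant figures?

63.1°

K is at the origin; KW runs at -1.1° with length 49.4, so W = 49.4·(cos -1.1°, sin -1.1°) = (49.4, -0.948). ∠KWC = 61.0°, so WC runs at -1.1° + (180° − 61.0°) = 118° from the x-axis; with |WC| = 35.5, C = W + 35.5·(cos 118°, sin 118°) = (32.8, 30.4). WC is perpendicular to CV; with |CV| = 18.0 on the left of WC, V = C + 18.0·(-0.884, -0.468) = (16.9, 22.0). Then cos ∠CVW = VC·VW / (|VC||VW|), giving 63.1°.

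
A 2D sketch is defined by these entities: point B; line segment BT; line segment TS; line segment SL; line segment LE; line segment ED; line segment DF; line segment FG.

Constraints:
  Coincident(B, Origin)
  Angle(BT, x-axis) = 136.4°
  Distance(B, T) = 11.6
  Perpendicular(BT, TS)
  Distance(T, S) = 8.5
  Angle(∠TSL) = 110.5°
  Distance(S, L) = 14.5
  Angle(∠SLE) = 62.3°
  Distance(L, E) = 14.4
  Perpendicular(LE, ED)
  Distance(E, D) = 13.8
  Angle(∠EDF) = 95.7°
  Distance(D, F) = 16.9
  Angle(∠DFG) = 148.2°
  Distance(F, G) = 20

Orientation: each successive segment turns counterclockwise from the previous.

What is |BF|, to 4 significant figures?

22.18

LE is perpendicular to ED, so ED runs at 143.6°; with |ED| = 13.8, D = (-10.49, 8.580). ∠EDF = 95.7° gives DF at -132.1° from the x-axis; with |DF| = 16.9, F = (-21.82, -3.959). Then |BF| = |F − B| = 22.18.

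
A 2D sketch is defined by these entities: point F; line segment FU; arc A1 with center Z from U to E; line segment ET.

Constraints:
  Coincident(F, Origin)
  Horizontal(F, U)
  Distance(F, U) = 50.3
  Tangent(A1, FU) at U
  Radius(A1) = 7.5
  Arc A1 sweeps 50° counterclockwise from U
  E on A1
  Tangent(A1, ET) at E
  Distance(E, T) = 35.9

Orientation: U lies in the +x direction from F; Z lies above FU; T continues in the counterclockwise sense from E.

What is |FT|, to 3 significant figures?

84.7

F is at the origin; FU is horizontal with |FU| = 50.3 and U on the +x side, so U = (50.3, 0.00). A1 meets FU tangentially, so ZU is at right angles to FU, so Z = U + (0, 7.5) = (50.3, 7.50). On A1, U sits at bearing -90° from Z; a 50° counterclockwise sweep puts E at bearing -40°, so E = Z + 7.5·(cos -40°, sin -40°) = (56.0, 2.68). Tangency of A1 to ET means the radius ZE is perpendicular to ET, so ET runs along (−sin -40°, cos -40°); with |ET| = 35.9, T = (79.1, 30.2). Then |FT| = |T − F| = 84.7.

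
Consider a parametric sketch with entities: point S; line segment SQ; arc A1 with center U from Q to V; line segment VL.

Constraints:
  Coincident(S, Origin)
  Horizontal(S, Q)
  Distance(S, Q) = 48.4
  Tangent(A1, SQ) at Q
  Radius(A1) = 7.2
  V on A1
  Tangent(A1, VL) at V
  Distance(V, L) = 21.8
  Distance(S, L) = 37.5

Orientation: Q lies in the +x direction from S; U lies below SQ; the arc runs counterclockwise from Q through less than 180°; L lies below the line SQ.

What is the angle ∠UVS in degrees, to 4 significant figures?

151.9°

S is at the origin; SQ is horizontal with |SQ| = 48.4 and Q on the +x side, so Q = (48.40, 0.000). Since A1 is tangent to SQ there, UQ ⟂ SQ, so U = Q + (0, -7.2) = (48.40, -7.200). Since UV ⟂ VL (tangency), |UL| = √(7.2² + 21.8²) = 22.96 regardless of where V sits on A1. So L lies on both circle(S, 37.5) and circle(U, 22.96); the below-SQ intersection is L = (30.59, -21.69). V is the foot of the tangent from L: V = (42.33, -3.322).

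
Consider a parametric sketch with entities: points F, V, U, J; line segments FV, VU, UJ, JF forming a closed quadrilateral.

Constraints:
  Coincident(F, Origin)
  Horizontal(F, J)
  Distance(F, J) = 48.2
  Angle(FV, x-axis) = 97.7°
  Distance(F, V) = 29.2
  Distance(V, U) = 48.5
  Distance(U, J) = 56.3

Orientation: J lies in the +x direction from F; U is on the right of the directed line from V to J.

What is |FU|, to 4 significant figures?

20.09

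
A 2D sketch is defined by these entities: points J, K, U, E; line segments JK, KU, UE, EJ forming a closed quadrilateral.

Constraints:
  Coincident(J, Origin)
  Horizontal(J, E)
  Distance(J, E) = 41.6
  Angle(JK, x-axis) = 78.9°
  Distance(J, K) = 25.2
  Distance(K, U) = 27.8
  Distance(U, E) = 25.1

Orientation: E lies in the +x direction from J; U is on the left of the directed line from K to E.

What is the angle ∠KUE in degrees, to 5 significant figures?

113.62°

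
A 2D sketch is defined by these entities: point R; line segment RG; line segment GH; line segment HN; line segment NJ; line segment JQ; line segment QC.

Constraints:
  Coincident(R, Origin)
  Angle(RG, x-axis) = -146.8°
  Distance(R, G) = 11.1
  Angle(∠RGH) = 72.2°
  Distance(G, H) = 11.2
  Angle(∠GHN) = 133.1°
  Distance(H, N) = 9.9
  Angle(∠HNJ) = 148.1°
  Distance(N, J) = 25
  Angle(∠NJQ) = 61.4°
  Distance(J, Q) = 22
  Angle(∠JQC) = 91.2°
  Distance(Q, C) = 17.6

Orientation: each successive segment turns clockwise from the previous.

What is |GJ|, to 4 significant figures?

39.10

R is at the origin; RG runs at -146.8° with length 11.1, so G = (-9.288, -6.078). ∠RGH = 72.2° gives GH at 105.4° from the x-axis; with |GH| = 11.2, H = (-12.26, 4.720). ∠GHN = 133.1° gives HN at 58.50° from the x-axis; with |HN| = 9.9, N = (-7.090, 13.16). ∠HNJ = 148.1° gives NJ at 26.60° from the x-axis; with |NJ| = 25.0, J = (15.26, 24.36). Then |GJ| = |J − G| = 39.10.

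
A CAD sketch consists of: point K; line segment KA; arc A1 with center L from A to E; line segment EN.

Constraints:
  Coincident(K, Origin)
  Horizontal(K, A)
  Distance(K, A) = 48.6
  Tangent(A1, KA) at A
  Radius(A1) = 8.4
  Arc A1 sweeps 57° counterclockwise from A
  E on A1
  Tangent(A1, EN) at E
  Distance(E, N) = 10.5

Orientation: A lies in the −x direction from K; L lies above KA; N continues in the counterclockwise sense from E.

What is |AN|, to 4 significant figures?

17.96

K is at the origin; KA is horizontal with |KA| = 48.6 and A on the −x side, so A = (-48.60, 0.000). The tangent condition forces LA to be normal to KA, so L = A + (0, 8.4) = (-48.60, 8.400). On A1, A sits at bearing -90° from L; a 57° counterclockwise sweep puts E at bearing -33°, so E = L + 8.4·(cos -33°, sin -33°) = (-41.56, 3.825). Tangency of A1 to EN means the radius LE is perpendicular to EN, so EN runs along (−sin -33°, cos -33°); with |EN| = 10.5, N = (-35.84, 12.63). Then |AN| = |N − A| = 17.96.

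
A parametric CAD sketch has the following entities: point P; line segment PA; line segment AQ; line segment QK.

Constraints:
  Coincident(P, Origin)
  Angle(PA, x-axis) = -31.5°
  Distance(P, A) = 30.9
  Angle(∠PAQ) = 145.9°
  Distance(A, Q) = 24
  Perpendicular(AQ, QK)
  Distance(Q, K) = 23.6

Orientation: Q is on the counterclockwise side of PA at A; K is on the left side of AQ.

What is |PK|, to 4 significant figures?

49.98

P is at the origin; PA runs at -31.5° with length 30.9, so A = 30.9·(cos -31.5°, sin -31.5°) = (26.35, -16.15). ∠PAQ = 145.9°, so AQ runs at -31.5° + (180° − 145.9°) = 2.600° from the x-axis; with |AQ| = 24.0, Q = A + 24.0·(cos 2.600°, sin 2.600°) = (50.32, -15.06). The perpendicularity gives QK at right angles to AQ; with |QK| = 23.6 on the left of AQ, K = Q + 23.6·(-0.04536, 0.9990) = (49.25, 8.519). Then |PK| = |K − P| = 49.98.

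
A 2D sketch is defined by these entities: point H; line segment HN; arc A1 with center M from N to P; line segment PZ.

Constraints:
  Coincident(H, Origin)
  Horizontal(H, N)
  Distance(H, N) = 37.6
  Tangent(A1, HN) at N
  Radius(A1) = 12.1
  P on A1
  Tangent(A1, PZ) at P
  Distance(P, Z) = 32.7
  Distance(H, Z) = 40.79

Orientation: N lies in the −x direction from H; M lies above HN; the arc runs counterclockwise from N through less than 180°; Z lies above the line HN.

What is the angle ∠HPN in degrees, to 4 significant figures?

129.4°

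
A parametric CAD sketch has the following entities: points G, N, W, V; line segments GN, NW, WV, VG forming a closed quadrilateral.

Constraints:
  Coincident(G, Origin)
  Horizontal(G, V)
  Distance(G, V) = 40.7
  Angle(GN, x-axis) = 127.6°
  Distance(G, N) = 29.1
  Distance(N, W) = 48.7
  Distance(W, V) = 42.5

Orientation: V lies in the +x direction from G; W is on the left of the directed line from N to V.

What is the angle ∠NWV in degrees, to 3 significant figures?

86.8°

G is at the origin; GV is horizontal with |GV| = 40.7 and V in +x, so V = (40.7, 0). GN runs at 127.6° with |GN| = 29.1, so N = (-17.8, 23.1). W is determined by |NW| = 48.7 and |WV| = 42.5 together: it lies at the intersection of circle(N, 48.7) and circle(V, 42.5). With |NV| = 62.8, the foot of the radical line on NV is 35.9 from N and the perpendicular offset is √(48.7² − 35.9²) = 32.9. Taking the left-of-NV solution: W = (27.7, 40.5).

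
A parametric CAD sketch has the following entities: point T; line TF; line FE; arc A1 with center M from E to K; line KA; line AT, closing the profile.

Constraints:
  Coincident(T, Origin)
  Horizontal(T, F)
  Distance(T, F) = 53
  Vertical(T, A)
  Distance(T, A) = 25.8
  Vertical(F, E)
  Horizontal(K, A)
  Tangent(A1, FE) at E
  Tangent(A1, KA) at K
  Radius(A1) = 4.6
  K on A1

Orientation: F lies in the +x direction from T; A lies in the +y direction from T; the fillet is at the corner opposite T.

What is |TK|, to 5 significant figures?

54.847

The virtual corner opposite T is at (53.000, 25.800). A1 meets FE tangentially, so ME is at right angles to FE and the tangent condition forces MK to be normal to KA, with radius 4.6, so the center M sits 4.6 in from both sides at M = (48.400, 21.200). That places the tangent points at E = (53.000, 21.200) on FE and K = (48.400, 25.800) on KA. Then |TK| = |K − T| = 54.847.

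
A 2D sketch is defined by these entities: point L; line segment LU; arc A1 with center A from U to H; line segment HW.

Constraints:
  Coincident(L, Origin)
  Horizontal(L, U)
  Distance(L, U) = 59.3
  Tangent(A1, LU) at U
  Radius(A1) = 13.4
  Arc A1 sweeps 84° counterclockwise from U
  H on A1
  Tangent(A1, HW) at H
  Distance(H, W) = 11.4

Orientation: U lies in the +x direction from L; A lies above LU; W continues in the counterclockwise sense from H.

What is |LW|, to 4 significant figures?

77.42

L is at the origin; LU is horizontal with |LU| = 59.3 and U on the +x side, so U = (59.30, 0.000). Since A1 is tangent to LU there, AU ⟂ LU, so A = U + (0, 13.4) = (59.30, 13.40). On A1, U sits at bearing -90° from A; an 84° counterclockwise sweep puts H at bearing -6°, so H = A + 13.4·(cos -6°, sin -6°) = (72.63, 12.00). The tangent condition forces AH to be normal to HW, so HW runs along (−sin -6°, cos -6°); with |HW| = 11.4, W = (73.82, 23.34). Then |LW| = |W − L| = 77.42.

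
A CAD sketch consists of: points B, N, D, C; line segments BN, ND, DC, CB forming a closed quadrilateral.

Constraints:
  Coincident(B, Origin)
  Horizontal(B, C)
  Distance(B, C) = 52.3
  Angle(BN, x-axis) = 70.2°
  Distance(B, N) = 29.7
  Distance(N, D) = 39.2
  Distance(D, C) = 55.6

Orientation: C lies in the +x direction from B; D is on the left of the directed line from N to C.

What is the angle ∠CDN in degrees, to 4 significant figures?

61.75°

B is at the origin; BC is horizontal with |BC| = 52.3 and C in +x, so C = (52.3, 0). BN runs at 70.2° with |BN| = 29.7, so N = (10.06, 27.94). D is determined by |ND| = 39.2 and |DC| = 55.6 together: it lies at the intersection of circle(N, 39.2) and circle(C, 55.6). With |NC| = 50.65, the foot of the radical line on NC is 9.974 from N and the perpendicular offset is √(39.2² − 9.974²) = 37.91. Taking the left-of-NC solution: D = (39.30, 54.06).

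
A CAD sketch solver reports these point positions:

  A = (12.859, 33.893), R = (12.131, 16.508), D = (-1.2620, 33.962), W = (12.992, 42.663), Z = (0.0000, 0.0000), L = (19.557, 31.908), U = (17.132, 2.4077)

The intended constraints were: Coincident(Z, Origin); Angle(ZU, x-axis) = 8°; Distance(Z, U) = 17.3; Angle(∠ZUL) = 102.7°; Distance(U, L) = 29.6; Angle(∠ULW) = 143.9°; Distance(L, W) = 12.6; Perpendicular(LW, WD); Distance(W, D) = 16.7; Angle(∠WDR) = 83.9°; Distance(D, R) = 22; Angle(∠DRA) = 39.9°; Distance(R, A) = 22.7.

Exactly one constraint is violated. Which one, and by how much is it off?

Distance(R, A) = 22.7 — off by 5.30.

Z = (0.00, 0.00) ✓; ZU at 8.000° ✓; |ZU| = 17.30 ✓; ∠ZUL = 102.7° ✓; |UL| = 29.60 ✓; ∠ULW = 143.9° ✓; |LW| = 12.60 ✓; ∠(LW, WD) = 90.00° ✓; |WD| = 16.70 ✓; ∠WDR = 83.90° ✓; |DR| = 22.00 ✓; ∠DRA = 39.90° ✓; |RA| = 17.40 ✗.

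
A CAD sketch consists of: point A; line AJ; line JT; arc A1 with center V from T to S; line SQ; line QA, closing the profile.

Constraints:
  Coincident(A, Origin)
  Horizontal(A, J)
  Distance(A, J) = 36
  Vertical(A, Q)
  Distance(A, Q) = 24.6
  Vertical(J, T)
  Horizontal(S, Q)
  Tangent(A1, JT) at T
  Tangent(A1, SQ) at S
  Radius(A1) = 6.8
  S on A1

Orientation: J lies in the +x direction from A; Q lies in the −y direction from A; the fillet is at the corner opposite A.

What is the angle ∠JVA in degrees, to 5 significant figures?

79.542°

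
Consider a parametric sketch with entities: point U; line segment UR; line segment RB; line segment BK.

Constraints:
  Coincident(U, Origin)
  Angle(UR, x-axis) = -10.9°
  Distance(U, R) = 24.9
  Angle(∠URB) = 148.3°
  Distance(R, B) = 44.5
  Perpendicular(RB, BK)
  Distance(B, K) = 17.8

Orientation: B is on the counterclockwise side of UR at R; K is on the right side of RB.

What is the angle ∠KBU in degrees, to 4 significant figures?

101.3°

U is at the origin; UR runs at -10.9° with length 24.9, so R = 24.9·(cos -10.9°, sin -10.9°) = (24.45, -4.708). ∠URB = 148.3°, so RB runs at -10.9° + (180° − 148.3°) = 20.80° from the x-axis; with |RB| = 44.5, B = R + 44.5·(cos 20.80°, sin 20.80°) = (66.05, 11.09). The perpendicularity gives BK at right angles to RB; with |BK| = 17.8 on the right of RB, K = B + 17.8·(0.3551, -0.9348) = (72.37, -5.546). Then cos ∠KBU = BK·BU / (|BK||BU|), giving 101.3°.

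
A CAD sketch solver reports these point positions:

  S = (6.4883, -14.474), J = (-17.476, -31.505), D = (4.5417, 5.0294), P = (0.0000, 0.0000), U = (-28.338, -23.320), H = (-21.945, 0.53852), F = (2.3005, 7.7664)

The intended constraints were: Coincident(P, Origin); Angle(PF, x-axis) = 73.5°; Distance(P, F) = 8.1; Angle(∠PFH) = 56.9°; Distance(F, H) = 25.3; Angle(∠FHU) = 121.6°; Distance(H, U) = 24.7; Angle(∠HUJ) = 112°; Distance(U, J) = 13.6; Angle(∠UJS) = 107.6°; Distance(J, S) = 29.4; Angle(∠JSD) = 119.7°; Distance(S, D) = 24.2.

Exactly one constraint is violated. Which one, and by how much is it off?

Distance(S, D) = 24.2 — off by 4.60.

P = (0.00, 0.00) ✓; PF at 73.50° ✓; |PF| = 8.100 ✓; ∠PFH = 56.90° ✓; |FH| = 25.30 ✓; ∠FHU = 121.6° ✓; |HU| = 24.70 ✓; ∠HUJ = 112.0° ✓; |UJ| = 13.60 ✓; ∠UJS = 107.6° ✓; |JS| = 29.40 ✓; ∠JSD = 119.7° ✓; |SD| = 19.60 ✗.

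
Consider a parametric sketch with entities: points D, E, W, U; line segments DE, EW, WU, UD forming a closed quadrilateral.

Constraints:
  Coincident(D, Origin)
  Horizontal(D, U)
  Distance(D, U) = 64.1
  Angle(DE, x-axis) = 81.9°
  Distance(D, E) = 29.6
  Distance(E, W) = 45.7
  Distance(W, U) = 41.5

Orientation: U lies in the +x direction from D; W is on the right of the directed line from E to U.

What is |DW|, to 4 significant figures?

26.97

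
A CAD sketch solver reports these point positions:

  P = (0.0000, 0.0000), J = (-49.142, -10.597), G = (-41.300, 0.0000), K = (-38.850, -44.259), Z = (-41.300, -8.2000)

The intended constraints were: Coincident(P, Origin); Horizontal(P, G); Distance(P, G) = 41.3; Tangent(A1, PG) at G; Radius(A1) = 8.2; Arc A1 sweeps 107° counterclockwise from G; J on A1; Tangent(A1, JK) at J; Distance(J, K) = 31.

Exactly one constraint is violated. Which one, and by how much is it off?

Distance(J, K) = 31 — off by 4.20.

P = (0.00, 0.00) ✓; P.y = 0.00, G.y = 0.00 ✓; |PG| = 41.30 ✓; ∠(ZG, GP) = 90.00° ✓; |ZG| = 8.200 ✓; bearing(Z→J) − bearing(Z→G) = 107.0° ✓; |ZJ| = 8.200 ✓; ∠(ZJ, JK) = 90.00° ✓; |JK| = 35.20 ✗.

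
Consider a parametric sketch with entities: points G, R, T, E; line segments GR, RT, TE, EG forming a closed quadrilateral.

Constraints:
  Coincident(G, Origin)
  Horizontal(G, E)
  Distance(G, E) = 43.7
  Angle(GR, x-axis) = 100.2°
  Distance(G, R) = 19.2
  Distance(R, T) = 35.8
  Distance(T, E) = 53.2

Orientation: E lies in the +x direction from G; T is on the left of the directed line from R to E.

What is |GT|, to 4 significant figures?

50.61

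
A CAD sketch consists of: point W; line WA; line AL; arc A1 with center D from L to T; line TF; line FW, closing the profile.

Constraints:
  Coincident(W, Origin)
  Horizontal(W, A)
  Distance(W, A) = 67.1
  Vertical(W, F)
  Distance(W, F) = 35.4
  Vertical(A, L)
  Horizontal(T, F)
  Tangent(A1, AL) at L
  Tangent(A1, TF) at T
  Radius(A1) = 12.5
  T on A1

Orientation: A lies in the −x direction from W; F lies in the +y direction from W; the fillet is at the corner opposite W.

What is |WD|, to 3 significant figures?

59.2

W is at the origin; W and A share the same y with |WA| = 67.1 and A on the −x side, so A = (-67.1, 0.00). WF is vertical with |WF| = 35.4 and F on the +y side, so F = (0.00, 35.4). The virtual corner opposite W is at (-67.1, 35.4). Since A1 is tangent to AL there, DL ⟂ AL and since A1 is tangent to TF there, DT ⟂ TF, with radius 12.5, so the center D sits 12.5 in from both sides at D = (-54.6, 22.9). Then |WD| = |D − W| = 59.2.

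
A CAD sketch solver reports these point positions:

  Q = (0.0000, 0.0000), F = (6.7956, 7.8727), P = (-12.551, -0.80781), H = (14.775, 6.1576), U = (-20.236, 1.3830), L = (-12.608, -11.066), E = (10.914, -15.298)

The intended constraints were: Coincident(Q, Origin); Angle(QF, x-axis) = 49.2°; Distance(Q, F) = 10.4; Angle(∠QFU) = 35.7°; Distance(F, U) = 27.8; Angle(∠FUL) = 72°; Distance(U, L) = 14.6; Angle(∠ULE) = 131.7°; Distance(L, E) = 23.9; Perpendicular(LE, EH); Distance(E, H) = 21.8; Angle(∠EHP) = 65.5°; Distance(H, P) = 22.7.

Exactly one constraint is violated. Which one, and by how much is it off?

Distance(H, P) = 22.7 — off by 5.50.

Q = (0.00, 0.00) ✓; QF at 49.20° ✓; |QF| = 10.40 ✓; ∠QFU = 35.70° ✓; |FU| = 27.80 ✓; ∠FUL = 72.00° ✓; |UL| = 14.60 ✓; ∠ULE = 131.7° ✓; |LE| = 23.90 ✓; ∠(LE, EH) = 90.00° ✓; |EH| = 21.80 ✓; ∠EHP = 65.50° ✓; |HP| = 28.20 ✗.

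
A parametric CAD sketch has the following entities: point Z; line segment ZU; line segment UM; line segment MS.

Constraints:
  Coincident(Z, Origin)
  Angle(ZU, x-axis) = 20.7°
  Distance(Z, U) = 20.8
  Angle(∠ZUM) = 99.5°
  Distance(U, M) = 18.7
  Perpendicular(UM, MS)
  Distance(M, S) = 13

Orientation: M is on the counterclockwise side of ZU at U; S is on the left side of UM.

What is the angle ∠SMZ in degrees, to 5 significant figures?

47.173°

Z is at the origin; ZU runs at 20.7° with length 20.8, so U = 20.8·(cos 20.7°, sin 20.7°) = (19.457, 7.3523). ∠ZUM = 99.5°, so UM runs at 20.7° + (180° − 99.5°) = 101.20° from the x-axis; with |UM| = 18.7, M = U + 18.7·(cos 101.20°, sin 101.20°) = (15.825, 25.696). UM ⟂ MS; with |MS| = 13.0 on the left of UM, S = M + 13.0·(-0.98096, -0.19423) = (3.0726, 23.171). Then cos ∠SMZ = MS·MZ / (|MS||MZ|), giving 47.173°.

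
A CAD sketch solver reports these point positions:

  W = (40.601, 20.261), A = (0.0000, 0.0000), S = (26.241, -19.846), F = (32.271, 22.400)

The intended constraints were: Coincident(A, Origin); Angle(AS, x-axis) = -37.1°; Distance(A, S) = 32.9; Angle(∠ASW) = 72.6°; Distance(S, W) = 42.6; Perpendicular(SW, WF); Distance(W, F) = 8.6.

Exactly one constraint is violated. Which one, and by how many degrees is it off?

Perpendicular(SW, WF) — off by 5.30°.

A = (0.00, 0.00) ✓; AS at -37.10° ✓; |AS| = 32.90 ✓; ∠ASW = 72.60° ✓; |SW| = 42.60 ✓; ∠(SW, WF) = 95.30° ✗; |WF| = 8.600 ✓.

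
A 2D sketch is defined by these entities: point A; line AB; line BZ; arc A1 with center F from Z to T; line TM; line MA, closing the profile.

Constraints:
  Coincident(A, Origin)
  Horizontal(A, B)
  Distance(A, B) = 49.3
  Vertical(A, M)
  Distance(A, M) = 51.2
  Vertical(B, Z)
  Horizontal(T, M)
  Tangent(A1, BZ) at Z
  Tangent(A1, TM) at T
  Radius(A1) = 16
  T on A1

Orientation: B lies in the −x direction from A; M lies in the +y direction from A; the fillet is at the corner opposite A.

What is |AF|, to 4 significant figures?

48.46

A is at the origin; AB is horizontal with |AB| = 49.3 and B on the −x side, so B = (-49.30, 0.000). A and M share the same x with |AM| = 51.2 and M on the +y side, so M = (0.000, 51.20). The virtual corner opposite A is at (-49.30, 51.20). The tangent condition forces FZ to be normal to BZ and A1 meets TM tangentially, so FT is at right angles to TM, with radius 16.0, so the center F sits 16.0 in from both sides at F = (-33.30, 35.20). Then |AF| = |F − A| = 48.46.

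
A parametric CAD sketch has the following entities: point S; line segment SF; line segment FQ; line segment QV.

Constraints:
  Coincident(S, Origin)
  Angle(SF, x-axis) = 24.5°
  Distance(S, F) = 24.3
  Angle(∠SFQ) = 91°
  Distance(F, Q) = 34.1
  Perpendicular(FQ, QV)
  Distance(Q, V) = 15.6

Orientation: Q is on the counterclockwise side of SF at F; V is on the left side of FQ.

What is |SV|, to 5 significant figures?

35.603

S is at the origin; SF runs at 24.5° with length 24.3, so F = 24.3·(cos 24.5°, sin 24.5°) = (22.112, 10.077). ∠SFQ = 91.0°, so FQ runs at 24.5° + (180° − 91.0°) = 113.50° from the x-axis; with |FQ| = 34.1, Q = F + 34.1·(cos 113.50°, sin 113.50°) = (8.5147, 41.349). FQ ⟂ QV; with |QV| = 15.6 on the left of FQ, V = Q + 15.6·(-0.91706, -0.39875) = (-5.7914, 35.128). Then |SV| = |V − S| = 35.603.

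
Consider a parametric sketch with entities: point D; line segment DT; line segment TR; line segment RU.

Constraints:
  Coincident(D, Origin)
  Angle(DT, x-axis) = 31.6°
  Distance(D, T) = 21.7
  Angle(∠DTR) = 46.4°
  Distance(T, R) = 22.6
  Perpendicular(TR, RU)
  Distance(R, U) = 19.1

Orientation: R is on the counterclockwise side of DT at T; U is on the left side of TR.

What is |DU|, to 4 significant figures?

8.352

∠DTR = 46.4°, so TR runs at 31.6° + (180° − 46.4°) = 165.2° from the x-axis; with |TR| = 22.6, R = T + 22.6·(cos 165.2°, sin 165.2°) = (-3.368, 17.14). TR ⟂ RU; with |RU| = 19.1 on the left of TR, U = R + 19.1·(-0.2554, -0.9668) = (-8.247, -1.323). Then |DU| = |U − D| = 8.352.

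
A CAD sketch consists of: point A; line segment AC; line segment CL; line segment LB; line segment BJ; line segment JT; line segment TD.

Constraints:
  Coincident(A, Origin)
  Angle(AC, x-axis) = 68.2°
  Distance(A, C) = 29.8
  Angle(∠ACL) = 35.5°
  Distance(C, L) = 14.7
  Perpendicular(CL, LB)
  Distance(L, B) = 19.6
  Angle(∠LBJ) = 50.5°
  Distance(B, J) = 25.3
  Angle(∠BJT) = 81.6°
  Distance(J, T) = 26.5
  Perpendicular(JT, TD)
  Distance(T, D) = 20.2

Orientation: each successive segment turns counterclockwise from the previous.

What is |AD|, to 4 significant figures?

17.08

A is at the origin; AC runs at 68.2° with length 29.8, so C = (11.07, 27.67). ∠ACL = 35.5° gives CL at -147.3° from the x-axis; with |CL| = 14.7, L = (-1.303, 19.73). CL ⟂ LB, so LB runs at -57.30°; with |LB| = 19.6, B = (9.285, 3.234). ∠LBJ = 50.5° gives BJ at 72.20° from the x-axis; with |BJ| = 25.3, J = (17.02, 27.32). ∠BJT = 81.6° gives JT at 170.6° from the x-axis; with |JT| = 26.5, T = (-9.125, 31.65). The perpendicularity gives TD at right angles to JT, so TD runs at -99.40°; with |TD| = 20.2, D = (-12.42, 11.72). Then |AD| = |D − A| = 17.08.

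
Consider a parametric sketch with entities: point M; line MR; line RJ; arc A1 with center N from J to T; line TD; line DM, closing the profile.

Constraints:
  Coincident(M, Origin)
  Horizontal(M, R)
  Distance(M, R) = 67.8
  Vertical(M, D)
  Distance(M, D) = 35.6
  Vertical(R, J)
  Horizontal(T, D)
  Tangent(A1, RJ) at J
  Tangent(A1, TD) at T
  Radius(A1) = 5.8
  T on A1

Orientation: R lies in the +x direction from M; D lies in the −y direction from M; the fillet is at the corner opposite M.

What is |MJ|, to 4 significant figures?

74.06

M is at the origin; MR is horizontal with |MR| = 67.8 and R on the +x side, so R = (67.80, 0.000). MD is vertical with |MD| = 35.6 and D on the −y side, so D = (0.000, -35.60). The virtual corner opposite M is at (67.80, -35.60). The tangent condition forces NJ to be normal to RJ and A1 meets TD tangentially, so NT is at right angles to TD, with radius 5.8, so the center N sits 5.8 in from both sides at N = (62.00, -29.80). That places the tangent points at J = (67.80, -29.80) on RJ and T = (62.00, -35.60) on TD. Then |MJ| = |J − M| = 74.06.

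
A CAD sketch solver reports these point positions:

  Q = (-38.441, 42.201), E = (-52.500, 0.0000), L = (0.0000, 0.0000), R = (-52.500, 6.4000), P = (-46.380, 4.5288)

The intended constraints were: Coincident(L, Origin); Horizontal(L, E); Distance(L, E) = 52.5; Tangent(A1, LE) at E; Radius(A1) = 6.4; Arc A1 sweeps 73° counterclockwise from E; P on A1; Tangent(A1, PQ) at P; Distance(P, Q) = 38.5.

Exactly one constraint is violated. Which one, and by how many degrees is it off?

Tangent(A1, PQ) at P — off by 5.10°.

L = (0.00, 0.00) ✓; L.y = 0.00, E.y = 0.00 ✓; |LE| = 52.50 ✓; ∠(RE, EL) = 90.00° ✓; |RE| = 6.400 ✓; bearing(R→P) − bearing(R→E) = 73.00° ✓; |RP| = 6.400 ✓; ∠(RP, PQ) = 84.90° ✗; |PQ| = 38.50 ✓.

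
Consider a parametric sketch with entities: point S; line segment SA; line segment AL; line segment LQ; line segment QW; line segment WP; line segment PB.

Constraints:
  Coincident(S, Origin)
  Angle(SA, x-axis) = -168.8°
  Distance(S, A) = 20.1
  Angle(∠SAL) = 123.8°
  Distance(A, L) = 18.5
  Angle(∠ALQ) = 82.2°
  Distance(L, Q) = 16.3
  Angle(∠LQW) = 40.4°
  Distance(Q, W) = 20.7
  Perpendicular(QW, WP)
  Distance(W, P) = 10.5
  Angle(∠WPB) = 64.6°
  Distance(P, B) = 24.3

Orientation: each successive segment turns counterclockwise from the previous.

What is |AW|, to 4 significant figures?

5.295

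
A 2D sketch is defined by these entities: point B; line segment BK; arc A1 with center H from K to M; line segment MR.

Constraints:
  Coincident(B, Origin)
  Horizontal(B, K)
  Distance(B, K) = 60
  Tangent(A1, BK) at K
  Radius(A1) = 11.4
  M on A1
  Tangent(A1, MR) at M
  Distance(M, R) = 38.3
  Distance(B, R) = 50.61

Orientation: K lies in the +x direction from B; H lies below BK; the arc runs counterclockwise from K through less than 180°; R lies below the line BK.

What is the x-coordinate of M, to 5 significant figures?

50.000

B is at the origin; BK is horizontal with |BK| = 60.0 and K on the +x side, so K = (60.000, 0.0000). A1 meets BK tangentially, so HK is at right angles to BK, so H = K + (0, -11.4) = (60.000, -11.400). Since HM ⟂ MR (tangency), |HR| = √(11.4² + 38.3²) = 39.961 regardless of where M sits on A1. So R lies on both circle(B, 50.61) and circle(H, 39.961); the below-BK intersection is R = (31.611, -39.523). M is the foot of the tangent from R: M = (50.000, -5.9266).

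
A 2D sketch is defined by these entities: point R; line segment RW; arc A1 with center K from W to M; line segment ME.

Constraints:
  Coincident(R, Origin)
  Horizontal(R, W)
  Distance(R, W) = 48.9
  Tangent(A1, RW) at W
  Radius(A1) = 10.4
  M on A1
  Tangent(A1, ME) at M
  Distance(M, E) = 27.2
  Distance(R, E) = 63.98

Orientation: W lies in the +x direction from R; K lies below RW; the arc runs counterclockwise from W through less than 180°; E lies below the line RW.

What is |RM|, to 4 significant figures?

42.00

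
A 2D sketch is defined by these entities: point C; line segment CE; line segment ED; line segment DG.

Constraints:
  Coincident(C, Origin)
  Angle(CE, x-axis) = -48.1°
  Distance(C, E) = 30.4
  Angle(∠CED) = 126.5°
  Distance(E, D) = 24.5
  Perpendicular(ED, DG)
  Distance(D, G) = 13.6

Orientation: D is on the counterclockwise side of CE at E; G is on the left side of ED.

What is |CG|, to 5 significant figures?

43.940

C is at the origin; CE runs at -48.1° with length 30.4, so E = 30.4·(cos -48.1°, sin -48.1°) = (20.302, -22.627). ∠CED = 126.5°, so ED runs at -48.1° + (180° − 126.5°) = 5.4000° from the x-axis; with |ED| = 24.5, D = E + 24.5·(cos 5.4000°, sin 5.4000°) = (44.693, -20.321). The perpendicularity gives DG at right angles to ED; with |DG| = 13.6 on the left of ED, G = D + 13.6·(-0.094108, 0.99556) = (43.414, -6.7818). Then |CG| = |G − C| = 43.940.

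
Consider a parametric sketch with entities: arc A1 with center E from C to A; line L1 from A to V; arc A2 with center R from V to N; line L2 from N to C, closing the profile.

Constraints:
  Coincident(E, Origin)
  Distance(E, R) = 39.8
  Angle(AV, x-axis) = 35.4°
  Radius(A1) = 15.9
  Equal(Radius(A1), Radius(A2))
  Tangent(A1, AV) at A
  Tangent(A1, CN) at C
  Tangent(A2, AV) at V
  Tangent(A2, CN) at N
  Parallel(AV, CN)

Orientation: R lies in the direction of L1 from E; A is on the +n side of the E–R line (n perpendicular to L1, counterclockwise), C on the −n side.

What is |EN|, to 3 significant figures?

42.9

The slot axis is L1's direction at 35.4°, so u = (cos 35.4°, sin 35.4°) = (0.815, 0.579) and n = (−sin 35.4°, cos 35.4°) = (-0.579, 0.815). E is at the origin and R lies 39.8 along u from E, so R = 39.8·u = (32.4, 23.1). Tangency of A1 to both parallel lines with radius 15.9 puts A and C at E ± 15.9·n: A = (-9.21, 13.0), C = (9.21, -13.0). Equal radii place V and N the same way about R: V = R + 15.9·n = (23.2, 36.0), N = R − 15.9·n = (41.7, 10.1). Then |EN| = |N − E| = 42.9.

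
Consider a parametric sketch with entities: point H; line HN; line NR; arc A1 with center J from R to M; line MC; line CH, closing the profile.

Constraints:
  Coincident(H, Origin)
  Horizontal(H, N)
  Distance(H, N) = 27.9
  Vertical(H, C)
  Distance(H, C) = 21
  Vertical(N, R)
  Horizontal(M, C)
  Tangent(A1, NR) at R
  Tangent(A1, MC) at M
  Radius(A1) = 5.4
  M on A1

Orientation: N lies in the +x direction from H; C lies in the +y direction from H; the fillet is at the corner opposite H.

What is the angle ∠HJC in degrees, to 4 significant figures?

48.23°

H and C share the same x with |HC| = 21.0 and C on the +y side, so C = (0.000, 21.00). The virtual corner opposite H is at (27.90, 21.00). Tangency of A1 to NR means the radius JR is perpendicular to NR and tangency of A1 to MC means the radius JM is perpendicular to MC, with radius 5.4, so the center J sits 5.4 in from both sides at J = (22.50, 15.60). Then cos ∠HJC = JH·JC / (|JH||JC|), giving 48.23°.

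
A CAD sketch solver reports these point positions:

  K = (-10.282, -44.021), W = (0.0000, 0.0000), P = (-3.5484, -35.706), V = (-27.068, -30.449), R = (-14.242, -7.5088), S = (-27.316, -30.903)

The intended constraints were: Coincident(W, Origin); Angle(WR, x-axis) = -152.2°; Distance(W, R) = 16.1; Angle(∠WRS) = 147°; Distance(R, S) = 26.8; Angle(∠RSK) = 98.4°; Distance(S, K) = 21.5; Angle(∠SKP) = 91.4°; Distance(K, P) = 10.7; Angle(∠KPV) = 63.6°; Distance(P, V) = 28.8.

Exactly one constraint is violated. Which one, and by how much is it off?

Distance(P, V) = 28.8 — off by 4.70.

W = (0.00, 0.00) ✓; WR at -152.2° ✓; |WR| = 16.10 ✓; ∠WRS = 147.0° ✓; |RS| = 26.80 ✓; ∠RSK = 98.40° ✓; |SK| = 21.50 ✓; ∠SKP = 91.40° ✓; |KP| = 10.70 ✓; ∠KPV = 63.60° ✓; |PV| = 24.10 ✗.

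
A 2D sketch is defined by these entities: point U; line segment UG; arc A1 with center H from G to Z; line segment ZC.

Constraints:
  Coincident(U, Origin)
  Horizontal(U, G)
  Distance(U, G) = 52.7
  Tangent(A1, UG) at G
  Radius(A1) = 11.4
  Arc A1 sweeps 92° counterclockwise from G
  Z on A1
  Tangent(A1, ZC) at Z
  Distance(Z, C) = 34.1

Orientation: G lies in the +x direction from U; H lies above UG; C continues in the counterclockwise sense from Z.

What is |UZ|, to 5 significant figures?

65.170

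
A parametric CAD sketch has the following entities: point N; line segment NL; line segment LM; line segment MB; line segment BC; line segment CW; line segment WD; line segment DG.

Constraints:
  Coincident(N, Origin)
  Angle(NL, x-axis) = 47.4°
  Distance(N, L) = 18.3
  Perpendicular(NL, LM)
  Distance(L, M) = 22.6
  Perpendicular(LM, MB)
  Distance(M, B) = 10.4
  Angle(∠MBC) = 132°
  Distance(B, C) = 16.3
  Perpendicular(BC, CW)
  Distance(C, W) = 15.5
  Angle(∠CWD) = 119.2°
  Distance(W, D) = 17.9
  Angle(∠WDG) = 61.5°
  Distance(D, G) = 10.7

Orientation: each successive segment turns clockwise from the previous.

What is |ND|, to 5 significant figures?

26.128

BC is perpendicular to CW, so CW runs at 89.400°; with |CW| = 15.5, W = (5.8463, 6.1876). ∠CWD = 119.2° gives WD at 28.600° from the x-axis; with |WD| = 17.9, D = (21.562, 14.756). Then |ND| = |D − N| = 26.128.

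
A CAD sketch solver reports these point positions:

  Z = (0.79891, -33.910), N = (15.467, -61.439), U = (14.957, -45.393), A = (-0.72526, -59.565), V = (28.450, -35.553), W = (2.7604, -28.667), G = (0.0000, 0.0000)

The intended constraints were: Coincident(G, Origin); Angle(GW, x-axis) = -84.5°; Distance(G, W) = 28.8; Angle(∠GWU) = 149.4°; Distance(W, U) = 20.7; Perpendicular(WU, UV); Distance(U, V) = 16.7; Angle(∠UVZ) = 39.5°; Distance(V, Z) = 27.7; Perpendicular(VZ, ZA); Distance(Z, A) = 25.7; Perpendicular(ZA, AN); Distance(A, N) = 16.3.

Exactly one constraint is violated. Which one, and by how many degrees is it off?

Perpendicular(ZA, AN) — off by 3.20°.

G = (0.00, 0.00) ✓; GW at -84.50° ✓; |GW| = 28.80 ✓; ∠GWU = 149.4° ✓; |WU| = 20.70 ✓; ∠(WU, UV) = 90.00° ✓; |UV| = 16.70 ✓; ∠UVZ = 39.50° ✓; |VZ| = 27.70 ✓; ∠(VZ, ZA) = 90.00° ✓; |ZA| = 25.70 ✓; ∠(ZA, AN) = 86.80° ✗; |AN| = 16.30 ✓.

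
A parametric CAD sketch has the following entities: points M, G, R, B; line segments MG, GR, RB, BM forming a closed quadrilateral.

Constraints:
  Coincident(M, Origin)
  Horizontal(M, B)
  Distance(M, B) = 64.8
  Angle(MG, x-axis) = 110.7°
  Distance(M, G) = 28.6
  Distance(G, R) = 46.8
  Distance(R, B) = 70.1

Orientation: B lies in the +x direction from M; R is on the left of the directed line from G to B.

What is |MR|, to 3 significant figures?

62.9

Checks: |GR| = 46.80 ✓; |RB| = 70.10 ✓.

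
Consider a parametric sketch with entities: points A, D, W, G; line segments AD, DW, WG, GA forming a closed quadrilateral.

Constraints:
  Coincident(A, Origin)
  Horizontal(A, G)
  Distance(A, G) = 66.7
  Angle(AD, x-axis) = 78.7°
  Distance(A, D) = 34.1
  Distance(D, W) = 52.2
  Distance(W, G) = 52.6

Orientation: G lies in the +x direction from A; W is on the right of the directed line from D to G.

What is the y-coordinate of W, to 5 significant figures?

-17.697

Checks: |DW| = 52.20 ✓; |WG| = 52.60 ✓.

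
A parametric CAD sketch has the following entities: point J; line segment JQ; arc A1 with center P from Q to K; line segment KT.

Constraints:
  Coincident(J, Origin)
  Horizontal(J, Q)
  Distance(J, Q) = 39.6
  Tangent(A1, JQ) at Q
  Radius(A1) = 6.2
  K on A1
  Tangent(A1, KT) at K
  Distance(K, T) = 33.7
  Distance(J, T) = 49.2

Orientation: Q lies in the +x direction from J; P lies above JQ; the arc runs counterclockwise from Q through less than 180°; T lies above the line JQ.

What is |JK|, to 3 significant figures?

46.0

Checks: ∠(PQ, QJ) = 90.00° ✓; |PK| = 6.200 ✓; ∠(PK, KT) = 90.00° ✓; |KT| = 33.70 ✓; |JT| = 49.20 ✓.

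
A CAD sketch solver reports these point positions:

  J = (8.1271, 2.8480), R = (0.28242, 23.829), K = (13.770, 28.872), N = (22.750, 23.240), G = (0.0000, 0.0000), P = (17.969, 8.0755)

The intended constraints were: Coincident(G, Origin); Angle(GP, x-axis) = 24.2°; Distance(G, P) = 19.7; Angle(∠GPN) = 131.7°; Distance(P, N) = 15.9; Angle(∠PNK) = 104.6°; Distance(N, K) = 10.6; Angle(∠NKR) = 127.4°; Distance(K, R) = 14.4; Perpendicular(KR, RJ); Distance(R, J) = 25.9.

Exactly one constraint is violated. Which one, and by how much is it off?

Distance(R, J) = 25.9 — off by 3.50.

G = (0.00, 0.00) ✓; GP at 24.20° ✓; |GP| = 19.70 ✓; ∠GPN = 131.7° ✓; |PN| = 15.90 ✓; ∠PNK = 104.6° ✓; |NK| = 10.60 ✓; ∠NKR = 127.4° ✓; |KR| = 14.40 ✓; ∠(KR, RJ) = 90.00° ✓; |RJ| = 22.40 ✗.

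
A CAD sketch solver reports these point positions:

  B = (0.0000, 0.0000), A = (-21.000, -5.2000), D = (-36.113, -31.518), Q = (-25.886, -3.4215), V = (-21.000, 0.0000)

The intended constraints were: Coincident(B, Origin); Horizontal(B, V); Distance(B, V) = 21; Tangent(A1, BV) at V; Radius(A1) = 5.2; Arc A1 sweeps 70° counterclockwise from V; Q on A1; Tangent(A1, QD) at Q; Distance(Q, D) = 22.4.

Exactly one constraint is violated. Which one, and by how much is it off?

Distance(Q, D) = 22.4 — off by 7.50.

B = (0.00, 0.00) ✓; B.y = 0.00, V.y = 0.00 ✓; |BV| = 21.00 ✓; ∠(AV, VB) = 90.00° ✓; |AV| = 5.200 ✓; bearing(A→Q) − bearing(A→V) = 70.00° ✓; |AQ| = 5.200 ✓; ∠(AQ, QD) = 90.00° ✓; |QD| = 29.90 ✗.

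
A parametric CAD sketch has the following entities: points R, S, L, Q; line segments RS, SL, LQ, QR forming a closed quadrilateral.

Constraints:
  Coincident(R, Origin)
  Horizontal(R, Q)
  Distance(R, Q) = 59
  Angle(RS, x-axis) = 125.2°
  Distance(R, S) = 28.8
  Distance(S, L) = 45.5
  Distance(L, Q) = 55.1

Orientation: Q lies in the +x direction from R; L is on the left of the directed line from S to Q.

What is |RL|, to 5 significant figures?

49.494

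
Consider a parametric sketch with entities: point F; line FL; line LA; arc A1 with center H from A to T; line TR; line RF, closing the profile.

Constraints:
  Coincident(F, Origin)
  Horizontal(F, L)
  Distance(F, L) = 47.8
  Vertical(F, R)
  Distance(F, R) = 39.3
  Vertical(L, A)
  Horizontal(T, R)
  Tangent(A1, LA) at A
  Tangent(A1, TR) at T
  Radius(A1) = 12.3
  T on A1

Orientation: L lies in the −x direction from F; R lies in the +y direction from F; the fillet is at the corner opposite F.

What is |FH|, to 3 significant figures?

44.6

F is at the origin; FL is horizontal with |FL| = 47.8 and L on the −x side, so L = (-47.8, 0.00). FR is vertical with |FR| = 39.3 and R on the +y side, so R = (0.00, 39.3). The virtual corner opposite F is at (-47.8, 39.3). A1 meets LA tangentially, so HA is at right angles to LA and the tangent condition forces HT to be normal to TR, with radius 12.3, so the center H sits 12.3 in from both sides at H = (-35.5, 27.0). Then |FH| = |H − F| = 44.6.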